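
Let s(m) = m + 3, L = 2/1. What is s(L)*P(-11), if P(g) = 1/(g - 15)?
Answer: -5/26 ≈ -0.19231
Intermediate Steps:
P(g) = 1/(-15 + g)
L = 2 (L = 2*1 = 2)
s(m) = 3 + m
s(L)*P(-11) = (3 + 2)/(-15 - 11) = 5/(-26) = 5*(-1/26) = -5/26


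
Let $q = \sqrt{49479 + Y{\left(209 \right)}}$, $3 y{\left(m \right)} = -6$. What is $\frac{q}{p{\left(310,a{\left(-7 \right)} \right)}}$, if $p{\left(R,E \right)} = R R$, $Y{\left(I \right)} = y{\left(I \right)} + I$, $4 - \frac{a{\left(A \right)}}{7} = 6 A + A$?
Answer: $\frac{91 \sqrt{6}}{96100} \approx 0.0023195$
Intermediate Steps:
$y{\left(m \right)} = -2$ ($y{\left(m \right)} = \frac{1}{3} \left(-6\right) = -2$)
$a{\left(A \right)} = 28 - 49 A$ ($a{\left(A \right)} = 28 - 7 \left(6 A + A\right) = 28 - 7 \cdot 7 A = 28 - 49 A$)
$Y{\left(I \right)} = -2 + I$
$p{\left(R,E \right)} = R^{2}$
$q = 91 \sqrt{6}$ ($q = \sqrt{49479 + \left(-2 + 209\right)} = \sqrt{49479 + 207} = \sqrt{49686} = 91 \sqrt{6} \approx 222.9$)
$\frac{q}{p{\left(310,a{\left(-7 \right)} \right)}} = \frac{91 \sqrt{6}}{310^{2}} = \frac{91 \sqrt{6}}{96100}$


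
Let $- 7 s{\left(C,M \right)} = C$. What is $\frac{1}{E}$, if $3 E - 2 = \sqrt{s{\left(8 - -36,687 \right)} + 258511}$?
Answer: $- \frac{42}{1809505} + \frac{3 \sqrt{12666731}}{1809505} \approx 0.0058774$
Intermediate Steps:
$s{\left(C,M \right)} = - \frac{C}{7}$
$E = \frac{2}{3} + \frac{\sqrt{12666731}}{21}$ ($E = \frac{2}{3} + \frac{\sqrt{- \frac{8 - -36}{7} + 258511}}{3} = \frac{2}{3} + \frac{\sqrt{- \frac{8 + 36}{7} + 258511}}{3} = \frac{2}{3} + \frac{\sqrt{\left(- \frac{1}{7}\right) 44 + 258511}}{3} = \frac{2}{3} + \frac{\sqrt{- \frac{44}{7} + 258511}}{3} = \frac{2}{3} + \frac{\sqrt{\frac{1809533}{7}}}{3} = \frac{2}{3} + \frac{\frac{1}{7} \sqrt{12666731}}{3} = \frac{2}{3} + \frac{\sqrt{12666731}}{21} \approx 170.14$)
$\frac{1}{E} = \frac{1}{\frac{2}{3} + \frac{\sqrt{12666731}}{21}}$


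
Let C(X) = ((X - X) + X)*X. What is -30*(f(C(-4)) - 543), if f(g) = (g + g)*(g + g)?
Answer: -14430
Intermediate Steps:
C(X) = X² (C(X) = (0 + X)*X = X*X = X²)
f(g) = 4*g² (f(g) = (2*g)*(2*g) = 4*g²)
-30*(f(C(-4)) - 543) = -30*(4*((-4)²)² - 543) = -30*(4*16² - 543) = -30*(4*256 - 543) = -30*(1024 - 543) = -30*481 = -14430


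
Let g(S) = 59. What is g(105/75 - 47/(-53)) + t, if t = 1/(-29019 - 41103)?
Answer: 4137197/70122 ≈ 59.000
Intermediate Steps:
t = -1/70122 (t = 1/(-70122) = -1/70122 ≈ -1.4261e-5)
g(105/75 - 47/(-53)) + t = 59 - 1/70122 = 4137197/70122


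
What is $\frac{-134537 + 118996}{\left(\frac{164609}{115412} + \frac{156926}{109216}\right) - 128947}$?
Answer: $\frac{24486471461584}{203164978315921} \approx 0.12053$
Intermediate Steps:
$\frac{-134537 + 118996}{\left(\frac{164609}{115412} + \frac{156926}{109216}\right) - 128947} = - \frac{15541}{\left(164609 \cdot \frac{1}{115412} + 156926 \cdot \frac{1}{109216}\right) - 128947} = - \frac{15541}{\left(\frac{164609}{115412} + \frac{78463}{54608}\right) - 128947} = - \frac{15541}{\frac{4511135007}{1575604624} - 128947} = - \frac{15541}{- \frac{203164978315921}{1575604624}} = \left(-15541\right) \left(- \frac{1575604624}{203164978315921}\right) = \frac{24486471461584}{203164978315921}$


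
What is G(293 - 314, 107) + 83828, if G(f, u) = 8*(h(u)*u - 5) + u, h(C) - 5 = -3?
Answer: 85607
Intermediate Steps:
h(C) = 2 (h(C) = 5 - 3 = 2)
G(f, u) = -40 + 17*u (G(f, u) = 8*(2*u - 5) + u = 8*(-5 + 2*u) + u = (-40 + 16*u) + u = -40 + 17*u)
G(293 - 314, 107) + 83828 = (-40 + 17*107) + 83828 = (-40 + 1819) + 83828 = 1779 + 83828 = 85607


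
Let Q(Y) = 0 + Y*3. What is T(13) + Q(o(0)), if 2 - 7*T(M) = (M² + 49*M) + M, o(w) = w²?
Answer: -817/7 ≈ -116.71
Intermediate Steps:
Q(Y) = 3*Y (Q(Y) = 0 + 3*Y = 3*Y)
T(M) = 2/7 - 50*M/7 - M²/7 (T(M) = 2/7 - ((M² + 49*M) + M)/7 = 2/7 - (M² + 50*M)/7 = 2/7 + (-50*M/7 - M²/7) = 2/7 - 50*M/7 - M²/7)
T(13) + Q(o(0)) = (2/7 - 50/7*13 - ⅐*13²) + 3*0² = (2/7 - 650/7 - ⅐*169) + 3*0 = (2/7 - 650/7 - 169/7) + 0 = -817/7 + 0 = -817/7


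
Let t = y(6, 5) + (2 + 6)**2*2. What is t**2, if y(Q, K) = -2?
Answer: 15876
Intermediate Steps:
t = 126 (t = -2 + (2 + 6)**2*2 = -2 + 8**2*2 = -2 + 64*2 = -2 + 128 = 126)
t**2 = 126**2 = 15876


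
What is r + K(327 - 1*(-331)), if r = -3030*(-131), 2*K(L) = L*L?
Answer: 613412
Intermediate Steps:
K(L) = L²/2 (K(L) = (L*L)/2 = L²/2)
r = 396930
r + K(327 - 1*(-331)) = 396930 + (327 - 1*(-331))²/2 = 396930 + (327 + 331)²/2 = 396930 + (½)*658² = 396930 + (½)*432964 = 396930 + 216482 = 613412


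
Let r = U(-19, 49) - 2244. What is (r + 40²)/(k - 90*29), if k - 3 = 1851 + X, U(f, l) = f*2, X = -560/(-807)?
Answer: 25017/27706 ≈ 0.90295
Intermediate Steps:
X = 560/807 (X = -560*(-1/807) = 560/807 ≈ 0.69393)
U(f, l) = 2*f
k = 1496738/807 (k = 3 + (1851 + 560/807) = 3 + 1494317/807 = 1496738/807 ≈ 1854.7)
r = -2282 (r = 2*(-19) - 2244 = -38 - 2244 = -2282)
(r + 40²)/(k - 90*29) = (-2282 + 40²)/(1496738/807 - 90*29) = (-2282 + 1600)/(1496738/807 - 2610) = -682/(-609532/807) = -682*(-807/609532) = 25017/27706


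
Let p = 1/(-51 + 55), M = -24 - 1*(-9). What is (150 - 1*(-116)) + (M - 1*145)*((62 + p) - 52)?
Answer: -1374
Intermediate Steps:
M = -15 (M = -24 + 9 = -15)
p = 1/4 ≈ 0.25000
(150 - 1*(-116)) + (M - 1*145)*((62 + p) - 52) = (150 - 1*(-116)) + (-15 - 1*145)*((62 + 1/4) - 52) = (150 + 116) + (-15 - 145)*(249/4 - 52) = 266 - 160*41/4 = 266 - 1640 = -1374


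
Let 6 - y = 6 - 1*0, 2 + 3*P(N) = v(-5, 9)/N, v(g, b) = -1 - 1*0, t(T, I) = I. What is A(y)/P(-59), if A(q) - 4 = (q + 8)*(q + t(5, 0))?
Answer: -236/39 ≈ -6.0513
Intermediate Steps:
v(g, b) = -1 (v(g, b) = -1 + 0 = -1)
P(N) = -⅔ - 1/(3*N) (P(N) = -⅔ + (-1/N)/3 = -⅔ - 1/(3*N))
y = 0 (y = 6 - (6 - 1*0) = 6 - (6 + 0) = 6 - 1*6 = 6 - 6 = 0)
A(q) = 4 + q*(8 + q) (A(q) = 4 + (q + 8)*(q + 0) = 4 + (8 + q)*q = 4 + q*(8 + q))
A(y)/P(-59) = (4 + 0² + 8*0)/(((⅓)*(-1 - 2*(-59))/(-59))) = (4 + 0 + 0)/(((⅓)*(-1/59)*(-1 + 118))) = 4/(((⅓)*(-1/59)*117)) = 4/(-39/59) = 4*(-59/39) = -236/39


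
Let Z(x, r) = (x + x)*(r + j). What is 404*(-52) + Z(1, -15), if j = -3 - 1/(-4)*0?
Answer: -21044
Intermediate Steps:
j = -3 (j = -3 - 1*(-¼)*0 = -3 + (¼)*0 = -3 + 0 = -3)
Z(x, r) = 2*x*(-3 + r) (Z(x, r) = (x + x)*(r - 3) = (2*x)*(-3 + r) = 2*x*(-3 + r))
404*(-52) + Z(1, -15) = 404*(-52) + 2*1*(-3 - 15) = -21008 + 2*1*(-18) = -21008 - 36 = -21044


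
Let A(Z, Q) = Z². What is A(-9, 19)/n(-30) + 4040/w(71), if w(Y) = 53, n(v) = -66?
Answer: 87449/1166 ≈ 74.999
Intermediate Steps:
A(-9, 19)/n(-30) + 4040/w(71) = (-9)²/(-66) + 4040/53 = 81*(-1/66) + 4040*(1/53) = -27/22 + 4040/53 = 87449/1166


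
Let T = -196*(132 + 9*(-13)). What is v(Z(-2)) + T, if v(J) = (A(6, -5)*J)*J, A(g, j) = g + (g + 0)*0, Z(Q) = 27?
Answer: 1434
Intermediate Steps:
A(g, j) = g (A(g, j) = g + g*0 = g + 0 = g)
v(J) = 6*J² (v(J) = (6*J)*J = 6*J²)
T = -2940 (T = -196*(132 - 117) = -196*15 = -2940)
v(Z(-2)) + T = 6*27² - 2940 = 6*729 - 2940 = 4374 - 2940 = 1434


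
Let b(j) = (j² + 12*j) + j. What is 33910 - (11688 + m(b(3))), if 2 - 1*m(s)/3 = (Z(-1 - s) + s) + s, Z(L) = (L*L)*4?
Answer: 51316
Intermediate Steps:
Z(L) = 4*L² (Z(L) = L²*4 = 4*L²)
b(j) = j² + 13*j
m(s) = 6 - 12*(-1 - s)² - 6*s (m(s) = 6 - 3*((4*(-1 - s)² + s) + s) = 6 - 3*((s + 4*(-1 - s)²) + s) = 6 - 3*(2*s + 4*(-1 - s)²) = 6 + (-12*(-1 - s)² - 6*s) = 6 - 12*(-1 - s)² - 6*s)
33910 - (11688 + m(b(3))) = 33910 - (11688 + (6 - 12*(1 + 3*(13 + 3))² - 18*(13 + 3))) = 33910 - (11688 + (6 - 12*(1 + 3*16)² - 18*16)) = 33910 - (11688 + (6 - 12*(1 + 48)² - 6*48)) = 33910 - (11688 + (6 - 12*49² - 288)) = 33910 - (11688 + (6 - 12*2401 - 288)) = 33910 - (11688 + (6 - 28812 - 288)) = 33910 - (11688 - 29094) = 33910 - 1*(-17406) = 33910 + 17406 = 51316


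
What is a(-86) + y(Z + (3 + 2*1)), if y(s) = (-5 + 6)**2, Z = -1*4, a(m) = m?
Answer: -85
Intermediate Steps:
Z = -4
y(s) = 1 (y(s) = 1**2 = 1)
a(-86) + y(Z + (3 + 2*1)) = -86 + 1 = -85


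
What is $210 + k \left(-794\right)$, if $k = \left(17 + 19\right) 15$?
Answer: $-428550$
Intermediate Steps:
$k = 540$ ($k = 36 \cdot 15 = 540$)
$210 + k \left(-794\right) = 210 + 540 \left(-794\right) = 210 - 428760 = -428550$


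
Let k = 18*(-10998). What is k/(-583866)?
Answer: 10998/32437 ≈ 0.33906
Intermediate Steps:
k = -197964
k/(-583866) = -197964/(-583866) = -197964*(-1/583866) = 10998/32437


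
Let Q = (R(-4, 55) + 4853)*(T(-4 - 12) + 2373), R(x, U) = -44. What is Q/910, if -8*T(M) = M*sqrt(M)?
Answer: 1630251/130 + 2748*I/65 ≈ 12540.0 + 42.277*I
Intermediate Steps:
T(M) = -M**(3/2)/8 (T(M) = -M*sqrt(M)/8 = -M**(3/2)/8)
Q = 11411757 + 38472*I (Q = (-44 + 4853)*(-(-4 - 12)**(3/2)/8 + 2373) = 4809*(-(-8)*I + 2373) = 4809*(8*I + 2373) = 4809*(2373 + 8*I) = 11411757 + 38472*I ≈ 1.1412e+7 + 38472.0*I)
Q/910 = (11411757 + 38472*I)/910 = (11411757 + 38472*I)*(1/910) = 1630251/130 + 2748*I/65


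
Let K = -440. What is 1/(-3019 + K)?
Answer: -1/3459 ≈ -0.00028910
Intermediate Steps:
1/(-3019 + K) = 1/(-3019 - 440) = 1/(-3459) = -1/3459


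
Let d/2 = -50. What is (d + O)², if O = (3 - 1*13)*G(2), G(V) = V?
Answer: 14400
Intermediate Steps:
d = -100 (d = 2*(-50) = -100)
O = -20 (O = (3 - 1*13)*2 = (3 - 13)*2 = -10*2 = -20)
(d + O)² = (-100 - 20)² = (-120)² = 14400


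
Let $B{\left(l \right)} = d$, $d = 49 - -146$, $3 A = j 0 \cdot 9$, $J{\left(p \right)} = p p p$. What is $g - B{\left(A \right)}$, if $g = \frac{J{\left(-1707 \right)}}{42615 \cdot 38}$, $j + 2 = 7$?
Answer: $- \frac{587746377}{179930} \approx -3266.5$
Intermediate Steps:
$j = 5$ ($j = -2 + 7 = 5$)
$J{\left(p \right)} = p^{3}$ ($J{\left(p \right)} = p^{2} p = p^{3}$)
$A = 0$ ($A = \frac{5 \cdot 0 \cdot 9}{3} = \frac{0 \cdot 9}{3} = \frac{1}{3} \cdot 0 = 0$)
$g = - \frac{552660027}{179930}$ ($g = \frac{\left(-1707\right)^{3}}{42615 \cdot 38} = - \frac{4973940243}{1619370} = \left(-4973940243\right) \frac{1}{1619370} = - \frac{552660027}{179930} \approx -3071.5$)
$d = 195$ ($d = 49 + 146 = 195$)
$B{\left(l \right)} = 195$
$g - B{\left(A \right)} = - \frac{552660027}{179930} - 195 = - \frac{587746377}{179930}$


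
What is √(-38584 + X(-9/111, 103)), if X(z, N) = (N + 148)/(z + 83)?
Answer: 15*I*√403497991/1534 ≈ 196.42*I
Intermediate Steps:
X(z, N) = (148 + N)/(83 + z)
√(-38584 + X(-9/111, 103)) = √(-38584 + (148 + 103)/(83 - 9/111)) = √(-38584 + 251/(83 - 9*1/111)) = √(-38584 + 251/(83 - 3/37)) = √(-38584 + 251/(3068/37)) = √(-38584 + (37/3068)*251) = √(-38584 + 9287/3068) = √(-118366425/3068) = 15*I*√403497991/1534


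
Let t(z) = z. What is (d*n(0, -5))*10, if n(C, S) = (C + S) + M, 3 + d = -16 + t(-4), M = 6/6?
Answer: 920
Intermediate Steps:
M = 1 (M = 6*(⅙) = 1)
d = -23 (d = -3 + (-16 - 4) = -3 - 20 = -23)
n(C, S) = 1 + C + S (n(C, S) = (C + S) + 1 = 1 + C + S)
(d*n(0, -5))*10 = -23*(1 + 0 - 5)*10 = -23*(-4)*10 = 92*10 = 920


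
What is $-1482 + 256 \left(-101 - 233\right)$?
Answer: $-86986$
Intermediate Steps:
$-1482 + 256 \left(-101 - 233\right) = -1482 + 256 \left(-334\right) = -1482 - 85504 = -86986$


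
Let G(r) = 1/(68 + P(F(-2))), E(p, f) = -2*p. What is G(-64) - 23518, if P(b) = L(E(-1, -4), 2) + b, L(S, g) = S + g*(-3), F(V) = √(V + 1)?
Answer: -96353182/4097 - I/4097 ≈ -23518.0 - 0.00024408*I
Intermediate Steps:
F(V) = √(1 + V)
L(S, g) = S - 3*g
P(b) = -4 + b (P(b) = (-2*(-1) - 3*2) + b = (2 - 6) + b = -4 + b)
G(r) = (64 - I)/4097 (G(r) = 1/(68 + (-4 + √(1 - 2))) = 1/(68 + (-4 + √(-1))) = 1/(68 + (-4 + I)) = 1/(64 + I) = (64 - I)/4097)
G(-64) - 23518 = (64/4097 - I/4097) - 23518 = -96353182/4097 - I/4097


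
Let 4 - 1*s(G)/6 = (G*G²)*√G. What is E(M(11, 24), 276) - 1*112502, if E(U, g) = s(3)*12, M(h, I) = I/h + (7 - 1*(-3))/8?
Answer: -112214 - 1944*√3 ≈ -1.1558e+5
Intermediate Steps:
s(G) = 24 - 6*G^(7/2) (s(G) = 24 - 6*G*G²*√G = 24 - 6*G³*√G = 24 - 6*G^(7/2))
M(h, I) = 5/4 + I/h (M(h, I) = I/h + (7 + 3)*(⅛) = I/h + 10*(⅛) = I/h + 5/4 = 5/4 + I/h)
E(U, g) = 288 - 1944*√3 (E(U, g) = (24 - 162*√3)*12 = 288 - 1944*√3)
E(M(11, 24), 276) - 1*112502 = (288 - 1944*√3) - 1*112502 = (288 - 1944*√3) - 112502 = -112214 - 1944*√3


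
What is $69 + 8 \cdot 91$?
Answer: $797$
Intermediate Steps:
$69 + 8 \cdot 91 = 69 + 728 = 797$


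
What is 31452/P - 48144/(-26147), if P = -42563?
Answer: 1226777628/1112894761 ≈ 1.1023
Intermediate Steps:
31452/P - 48144/(-26147) = 31452/(-42563) - 48144/(-26147) = 31452*(-1/42563) - 48144*(-1/26147) = -31452/42563 + 48144/26147 = 1226777628/1112894761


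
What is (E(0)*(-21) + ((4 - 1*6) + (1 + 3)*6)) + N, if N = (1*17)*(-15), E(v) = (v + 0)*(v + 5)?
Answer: -233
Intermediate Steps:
E(v) = v*(5 + v)
N = -255 (N = 17*(-15) = -255)
(E(0)*(-21) + ((4 - 1*6) + (1 + 3)*6)) + N = ((0*(5 + 0))*(-21) + ((4 - 1*6) + (1 + 3)*6)) - 255 = ((0*5)*(-21) + ((4 - 6) + 4*6)) - 255 = (0*(-21) + (-2 + 24)) - 255 = (0 + 22) - 255 = 22 - 255 = -233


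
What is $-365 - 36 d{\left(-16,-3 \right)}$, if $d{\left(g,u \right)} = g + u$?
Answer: $319$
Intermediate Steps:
$-365 - 36 d{\left(-16,-3 \right)} = -365 - 36 \left(-16 - 3\right) = -365 - -684 = -365 + 684 = 319$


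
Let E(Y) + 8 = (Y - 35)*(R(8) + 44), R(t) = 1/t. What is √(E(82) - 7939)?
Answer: I*√93970/4 ≈ 76.636*I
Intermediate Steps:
E(Y) = -12419/8 + 353*Y/8 (E(Y) = -8 + (Y - 35)*(1/8 + 44) = -8 + (-35 + Y)*(⅛ + 44) = -8 + (-35 + Y)*(353/8) = -8 + (-12355/8 + 353*Y/8) = -12419/8 + 353*Y/8)
√(E(82) - 7939) = √((-12419/8 + (353/8)*82) - 7939) = √((-12419/8 + 14473/4) - 7939) = √(16527/8 - 7939) = √(-46985/8) = I*√93970/4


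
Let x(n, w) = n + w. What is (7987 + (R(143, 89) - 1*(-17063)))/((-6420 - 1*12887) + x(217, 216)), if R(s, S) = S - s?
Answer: -12498/9437 ≈ -1.3244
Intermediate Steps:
(7987 + (R(143, 89) - 1*(-17063)))/((-6420 - 1*12887) + x(217, 216)) = (7987 + ((89 - 1*143) - 1*(-17063)))/((-6420 - 1*12887) + (217 + 216)) = (7987 + ((89 - 143) + 17063))/((-6420 - 12887) + 433) = (7987 + (-54 + 17063))/(-19307 + 433) = (7987 + 17009)/(-18874) = 24996*(-1/18874) = -12498/9437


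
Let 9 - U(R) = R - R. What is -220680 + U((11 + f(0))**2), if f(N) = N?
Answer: -220671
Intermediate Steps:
U(R) = 9 (U(R) = 9 - (R - R) = 9 - 1*0 = 9 + 0 = 9)
-220680 + U((11 + f(0))**2) = -220680 + 9 = -220671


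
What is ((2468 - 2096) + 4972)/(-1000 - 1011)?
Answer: -5344/2011 ≈ -2.6574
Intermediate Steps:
((2468 - 2096) + 4972)/(-1000 - 1011) = (372 + 4972)/(-2011) = 5344*(-1/2011) = -5344/2011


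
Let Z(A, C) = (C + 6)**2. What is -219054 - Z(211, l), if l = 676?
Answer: -684178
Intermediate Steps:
Z(A, C) = (6 + C)**2
-219054 - Z(211, l) = -219054 - (6 + 676)**2 = -219054 - 1*682**2 = -219054 - 1*465124 = -219054 - 465124 = -684178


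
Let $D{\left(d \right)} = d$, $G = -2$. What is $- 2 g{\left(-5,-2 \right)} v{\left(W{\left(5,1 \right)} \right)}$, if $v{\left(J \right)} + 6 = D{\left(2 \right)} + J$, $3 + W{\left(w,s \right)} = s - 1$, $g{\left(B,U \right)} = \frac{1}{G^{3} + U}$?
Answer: $- \frac{7}{5} \approx -1.4$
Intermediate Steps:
$g{\left(B,U \right)} = \frac{1}{-8 + U}$ ($g{\left(B,U \right)} = \frac{1}{\left(-2\right)^{3} + U} = \frac{1}{-8 + U}$)
$W{\left(w,s \right)} = -4 + s$ ($W{\left(w,s \right)} = -3 + \left(s - 1\right) = -3 + \left(-1 + s\right) = -4 + s$)
$v{\left(J \right)} = -4 + J$ ($v{\left(J \right)} = -6 + \left(2 + J\right) = -4 + J$)
$- 2 g{\left(-5,-2 \right)} v{\left(W{\left(5,1 \right)} \right)} = - \frac{2}{-8 - 2} \left(-4 + \left(-4 + 1\right)\right) = - \frac{2}{-10} \left(-4 - 3\right) = \left(-2\right) \left(- \frac{1}{10}\right) \left(-7\right) = \frac{1}{5} \left(-7\right) = - \frac{7}{5}$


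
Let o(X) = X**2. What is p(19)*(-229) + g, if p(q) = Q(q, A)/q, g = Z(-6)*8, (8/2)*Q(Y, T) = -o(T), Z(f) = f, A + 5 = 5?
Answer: -48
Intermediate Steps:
A = 0 (A = -5 + 5 = 0)
Q(Y, T) = -T**2/4 (Q(Y, T) = (-T**2)/4 = -T**2/4)
g = -48 (g = -6*8 = -48)
p(q) = 0 (p(q) = (-1/4*0**2)/q = (-1/4*0)/q = 0/q = 0)
p(19)*(-229) + g = 0*(-229) - 48 = 0 - 48 = -48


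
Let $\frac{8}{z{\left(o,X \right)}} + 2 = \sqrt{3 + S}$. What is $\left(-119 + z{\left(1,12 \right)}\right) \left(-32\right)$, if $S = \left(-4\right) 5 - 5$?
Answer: $\frac{49760}{13} + \frac{128 i \sqrt{22}}{13} \approx 3827.7 + 46.183 i$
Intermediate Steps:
$S = -25$ ($S = -20 - 5 = -25$)
$z{\left(o,X \right)} = \frac{8}{-2 + i \sqrt{22}}$ ($z{\left(o,X \right)} = \frac{8}{-2 + \sqrt{3 - 25}} = \frac{8}{-2 + \sqrt{-22}} = \frac{8}{-2 + i \sqrt{22}}$)
$\left(-119 + z{\left(1,12 \right)}\right) \left(-32\right) = \left(-119 - \left(\frac{8}{13} + \frac{4 i \sqrt{22}}{13}\right)\right) \left(-32\right) = \left(- \frac{1555}{13} - \frac{4 i \sqrt{22}}{13}\right) \left(-32\right) = \frac{49760}{13} + \frac{128 i \sqrt{22}}{13}$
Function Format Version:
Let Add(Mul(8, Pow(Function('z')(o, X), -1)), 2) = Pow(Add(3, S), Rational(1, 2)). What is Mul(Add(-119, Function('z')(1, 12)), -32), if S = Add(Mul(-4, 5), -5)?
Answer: Add(Rational(49760, 13), Mul(Rational(128, 13), I, Pow(22, Rational(1, 2)))) ≈ Add(3827.7, Mul(46.183, I))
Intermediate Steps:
S = -25 (S = Add(-20, -5) = -25)
Function('z')(o, X) = Mul(8, Pow(Add(-2, Mul(I, Pow(22, Rational(1, 2)))), -1)) (Function('z')(o, X) = Mul(8, Pow(Add(-2, Pow(Add(3, -25), Rational(1, 2))), -1)) = Mul(8, Pow(Add(-2, Pow(-22, Rational(1, 2))), -1)) = Mul(8, Pow(Add(-2, Mul(I, Pow(22, Rational(1, 2)))), -1)))
Mul(Add(-119, Function('z')(1, 12)), -32) = Mul(Add(-119, Add(Rational(-8, 13), Mul(Rational(-4, 13), I, Pow(22, Rational(1, 2))))), -32) = Mul(Add(Rational(-1555, 13), Mul(Rational(-4, 13), I, Pow(22, Rational(1, 2)))), -32) = Add(Rational(49760, 13), Mul(Rational(128, 13), I, Pow(22, Rational(1, 2))))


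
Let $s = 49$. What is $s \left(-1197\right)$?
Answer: $-58653$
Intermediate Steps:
$s \left(-1197\right) = 49 \left(-1197\right) = -58653$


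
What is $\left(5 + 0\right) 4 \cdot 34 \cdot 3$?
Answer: $2040$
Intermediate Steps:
$\left(5 + 0\right) 4 \cdot 34 \cdot 3 = 5 \cdot 4 \cdot 34 \cdot 3 = 20 \cdot 34 \cdot 3 = 680 \cdot 3 = 2040$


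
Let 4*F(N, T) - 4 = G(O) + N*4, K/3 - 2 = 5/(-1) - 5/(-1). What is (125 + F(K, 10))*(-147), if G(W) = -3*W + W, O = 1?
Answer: -38661/2 ≈ -19331.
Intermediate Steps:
G(W) = -2*W
K = 6 (K = 6 + 3*(5/(-1) - 5/(-1)) = 6 + 3*(5*(-1) - 5*(-1)) = 6 + 3*(-5 + 5) = 6 + 3*0 = 6 + 0 = 6)
F(N, T) = 1/2 + N (F(N, T) = 1 + (-2*1 + N*4)/4 = 1 + (-2 + 4*N)/4 = 1 + (-1/2 + N) = 1/2 + N)
(125 + F(K, 10))*(-147) = (125 + (1/2 + 6))*(-147) = (125 + 13/2)*(-147) = (263/2)*(-147) = -38661/2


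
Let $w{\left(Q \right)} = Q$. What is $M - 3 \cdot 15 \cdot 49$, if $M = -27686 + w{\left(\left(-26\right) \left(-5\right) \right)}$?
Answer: $-29761$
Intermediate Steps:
$M = -27556$ ($M = -27686 - -130 = -27686 + 130 = -27556$)
$M - 3 \cdot 15 \cdot 49 = -27556 - 3 \cdot 15 \cdot 49 = -27556 - 45 \cdot 49 = -27556 - 2205 = -29761$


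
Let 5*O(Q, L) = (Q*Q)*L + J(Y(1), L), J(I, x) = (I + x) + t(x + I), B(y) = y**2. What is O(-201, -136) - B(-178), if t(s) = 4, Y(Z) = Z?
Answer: -5653087/5 ≈ -1.1306e+6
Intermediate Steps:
J(I, x) = 4 + I + x (J(I, x) = (I + x) + 4 = 4 + I + x)
O(Q, L) = 1 + L/5 + L*Q**2/5 (O(Q, L) = ((Q*Q)*L + (4 + 1 + L))/5 = (Q**2*L + (5 + L))/5 = (L*Q**2 + (5 + L))/5 = (5 + L + L*Q**2)/5 = 1 + L/5 + L*Q**2/5)
O(-201, -136) - B(-178) = (1 + (1/5)*(-136) + (1/5)*(-136)*(-201)**2) - 1*(-178)**2 = (1 - 136/5 + (1/5)*(-136)*40401) - 1*31684 = (1 - 136/5 - 5494536/5) - 31684 = -5494667/5 - 31684 = -5653087/5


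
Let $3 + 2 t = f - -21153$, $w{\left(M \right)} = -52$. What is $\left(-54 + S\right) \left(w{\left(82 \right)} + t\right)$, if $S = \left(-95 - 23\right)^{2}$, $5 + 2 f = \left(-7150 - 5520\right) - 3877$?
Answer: $88559950$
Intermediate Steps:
$f = -8276$ ($f = - \frac{5}{2} + \frac{\left(-7150 - 5520\right) - 3877}{2} = - \frac{5}{2} + \frac{-12670 - 3877}{2} = - \frac{5}{2} + \frac{1}{2} \left(-16547\right) = - \frac{5}{2} - \frac{16547}{2} = -8276$)
$S = 13924$ ($S = \left(-118\right)^{2} = 13924$)
$t = 6437$ ($t = - \frac{3}{2} + \frac{-8276 - -21153}{2} = - \frac{3}{2} + \frac{-8276 + 21153}{2} = - \frac{3}{2} + \frac{1}{2} \cdot 12877 = - \frac{3}{2} + \frac{12877}{2} = 6437$)
$\left(-54 + S\right) \left(w{\left(82 \right)} + t\right) = \left(-54 + 13924\right) \left(-52 + 6437\right) = 13870 \cdot 6385 = 88559950$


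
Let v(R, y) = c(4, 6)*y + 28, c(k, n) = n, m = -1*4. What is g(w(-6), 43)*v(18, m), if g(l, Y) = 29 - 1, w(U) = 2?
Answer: 112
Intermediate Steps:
g(l, Y) = 28
m = -4
v(R, y) = 28 + 6*y (v(R, y) = 6*y + 28 = 28 + 6*y)
g(w(-6), 43)*v(18, m) = 28*(28 + 6*(-4)) = 28*(28 - 24) = 28*4 = 112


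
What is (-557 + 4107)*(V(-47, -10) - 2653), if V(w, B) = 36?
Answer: -9290350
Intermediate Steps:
(-557 + 4107)*(V(-47, -10) - 2653) = (-557 + 4107)*(36 - 2653) = 3550*(-2617) = -9290350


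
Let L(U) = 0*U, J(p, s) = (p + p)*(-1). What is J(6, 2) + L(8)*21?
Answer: -12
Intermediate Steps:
J(p, s) = -2*p (J(p, s) = (2*p)*(-1) = -2*p)
L(U) = 0
J(6, 2) + L(8)*21 = -2*6 + 0*21 = -12 + 0 = -12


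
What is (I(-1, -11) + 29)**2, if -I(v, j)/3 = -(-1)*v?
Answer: 1024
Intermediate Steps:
I(v, j) = -3*v (I(v, j) = -(-3)*(-v) = -3*v)
(I(-1, -11) + 29)**2 = (-3*(-1) + 29)**2 = (3 + 29)**2 = 32**2 = 1024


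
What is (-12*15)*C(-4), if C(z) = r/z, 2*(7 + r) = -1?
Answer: -675/2 ≈ -337.50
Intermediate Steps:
r = -15/2 (r = -7 + (1/2)*(-1) = -7 - 1/2 = -15/2 ≈ -7.5000)
C(z) = -15/(2*z)
(-12*15)*C(-4) = (-12*15)*(-15/2/(-4)) = -(-1350)*(-1)/4 = -180*15/8 = -675/2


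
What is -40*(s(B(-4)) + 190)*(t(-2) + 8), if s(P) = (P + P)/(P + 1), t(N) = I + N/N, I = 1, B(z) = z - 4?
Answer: -538400/7 ≈ -76914.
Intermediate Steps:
B(z) = -4 + z
t(N) = 2 (t(N) = 1 + N/N = 1 + 1 = 2)
s(P) = 2*P/(1 + P) (s(P) = (2*P)/(1 + P) = 2*P/(1 + P))
-40*(s(B(-4)) + 190)*(t(-2) + 8) = -40*(2*(-4 - 4)/(1 + (-4 - 4)) + 190)*(2 + 8) = -40*(2*(-8)/(1 - 8) + 190)*10 = -40*(2*(-8)/(-7) + 190)*10 = -40*(2*(-8)*(-⅐) + 190)*10 = -40*(16/7 + 190)*10 = -53840*10/7 = -40*13460/7 = -538400/7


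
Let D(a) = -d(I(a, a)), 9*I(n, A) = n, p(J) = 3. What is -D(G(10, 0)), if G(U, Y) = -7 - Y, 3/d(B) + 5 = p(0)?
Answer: -3/2 ≈ -1.5000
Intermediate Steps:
I(n, A) = n/9
d(B) = -3/2 (d(B) = 3/(-5 + 3) = 3/(-2) = 3*(-1/2) = -3/2)
D(a) = 3/2 (D(a) = -1*(-3/2) = 3/2)
-D(G(10, 0)) = -1*3/2 = -3/2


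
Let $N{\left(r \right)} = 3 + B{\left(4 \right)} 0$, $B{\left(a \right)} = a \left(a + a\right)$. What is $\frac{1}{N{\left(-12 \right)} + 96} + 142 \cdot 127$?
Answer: $\frac{1785367}{99} \approx 18034.0$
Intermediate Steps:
$B{\left(a \right)} = 2 a^{2}$ ($B{\left(a \right)} = a 2 a = 2 a^{2}$)
$N{\left(r \right)} = 3$ ($N{\left(r \right)} = 3 + 2 \cdot 4^{2} \cdot 0 = 3 + 2 \cdot 16 \cdot 0 = 3 + 32 \cdot 0 = 3 + 0 = 3$)
$\frac{1}{N{\left(-12 \right)} + 96} + 142 \cdot 127 = \frac{1}{3 + 96} + 142 \cdot 127 = \frac{1}{99} + 18034 = \frac{1785367}{99}$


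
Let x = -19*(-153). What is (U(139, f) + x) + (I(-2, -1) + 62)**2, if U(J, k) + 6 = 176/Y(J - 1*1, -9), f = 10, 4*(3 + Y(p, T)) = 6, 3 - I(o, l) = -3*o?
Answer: 18794/3 ≈ 6264.7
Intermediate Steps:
I(o, l) = 3 + 3*o (I(o, l) = 3 - (-3)*o = 3 + 3*o)
Y(p, T) = -3/2 (Y(p, T) = -3 + (1/4)*6 = -3 + 3/2 = -3/2)
U(J, k) = -370/3 (U(J, k) = -6 + 176/(-3/2) = -6 + 176*(-2/3) = -6 - 352/3 = -370/3)
x = 2907
(U(139, f) + x) + (I(-2, -1) + 62)**2 = (-370/3 + 2907) + ((3 + 3*(-2)) + 62)**2 = 8351/3 + ((3 - 6) + 62)**2 = 8351/3 + (-3 + 62)**2 = 8351/3 + 59**2 = 8351/3 + 3481 = 18794/3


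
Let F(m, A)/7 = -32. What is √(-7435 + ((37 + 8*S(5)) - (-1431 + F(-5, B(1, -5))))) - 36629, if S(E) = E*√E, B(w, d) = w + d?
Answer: -36629 + I*√(5743 - 40*√5) ≈ -36629.0 + 75.19*I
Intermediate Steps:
B(w, d) = d + w
F(m, A) = -224 (F(m, A) = 7*(-32) = -224)
S(E) = E^(3/2)
√(-7435 + ((37 + 8*S(5)) - (-1431 + F(-5, B(1, -5))))) - 36629 = √(-7435 + ((37 + 8*5^(3/2)) - (-1431 - 224))) - 36629 = √(-7435 + ((37 + 8*(5*√5)) - 1*(-1655))) - 36629 = √(-7435 + ((37 + 40*√5) + 1655)) - 36629 = √(-7435 + (1692 + 40*√5)) - 36629 = √(-5743 + 40*√5) - 36629 = -36629 + √(-5743 + 40*√5)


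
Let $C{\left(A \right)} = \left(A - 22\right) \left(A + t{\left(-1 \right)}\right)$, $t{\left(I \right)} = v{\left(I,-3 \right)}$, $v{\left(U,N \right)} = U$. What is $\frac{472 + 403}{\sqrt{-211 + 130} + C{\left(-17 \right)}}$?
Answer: $\frac{4550}{3651} - \frac{175 i}{10953} \approx 1.2462 - 0.015977 i$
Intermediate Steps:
$t{\left(I \right)} = I$
$C{\left(A \right)} = \left(-1 + A\right) \left(-22 + A\right)$ ($C{\left(A \right)} = \left(A - 22\right) \left(A - 1\right) = \left(-22 + A\right) \left(-1 + A\right) = \left(-1 + A\right) \left(-22 + A\right)$)
$\frac{472 + 403}{\sqrt{-211 + 130} + C{\left(-17 \right)}} = \frac{472 + 403}{\sqrt{-211 + 130} + \left(22 + \left(-17\right)^{2} - -391\right)} = \frac{875}{\sqrt{-81} + \left(22 + 289 + 391\right)} = \frac{875}{9 i + 702} = \frac{875}{702 + 9 i} = 875 \frac{702 - 9 i}{492885} = \frac{175 \left(702 - 9 i\right)}{98577}$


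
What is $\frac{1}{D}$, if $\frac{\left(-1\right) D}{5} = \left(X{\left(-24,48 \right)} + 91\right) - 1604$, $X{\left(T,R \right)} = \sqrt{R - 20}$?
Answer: $\frac{1513}{11445705} + \frac{2 \sqrt{7}}{11445705} \approx 0.00013265$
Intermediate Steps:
$X{\left(T,R \right)} = \sqrt{-20 + R}$
$D = 7565 - 10 \sqrt{7}$ ($D = - 5 \left(\left(\sqrt{-20 + 48} + 91\right) - 1604\right) = - 5 \left(\left(\sqrt{28} + 91\right) - 1604\right) = - 5 \left(\left(2 \sqrt{7} + 91\right) - 1604\right) = - 5 \left(\left(91 + 2 \sqrt{7}\right) - 1604\right) = - 5 \left(-1513 + 2 \sqrt{7}\right) = 7565 - 10 \sqrt{7} \approx 7538.5$)
$\frac{1}{D} = \frac{1}{7565 - 10 \sqrt{7}}$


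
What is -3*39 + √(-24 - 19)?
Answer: -117 + I*√43 ≈ -117.0 + 6.5574*I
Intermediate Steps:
-3*39 + √(-24 - 19) = -117 + √(-43) = -117 + I*√43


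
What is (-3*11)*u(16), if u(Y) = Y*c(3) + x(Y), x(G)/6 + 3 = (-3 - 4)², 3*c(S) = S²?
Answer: -10692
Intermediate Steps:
c(S) = S²/3
x(G) = 276 (x(G) = -18 + 6*(-3 - 4)² = -18 + 6*(-7)² = -18 + 6*49 = -18 + 294 = 276)
u(Y) = 276 + 3*Y (u(Y) = Y*((⅓)*3²) + 276 = Y*((⅓)*9) + 276 = Y*3 + 276 = 3*Y + 276 = 276 + 3*Y)
(-3*11)*u(16) = (-3*11)*(276 + 3*16) = -33*(276 + 48) = -33*324 = -10692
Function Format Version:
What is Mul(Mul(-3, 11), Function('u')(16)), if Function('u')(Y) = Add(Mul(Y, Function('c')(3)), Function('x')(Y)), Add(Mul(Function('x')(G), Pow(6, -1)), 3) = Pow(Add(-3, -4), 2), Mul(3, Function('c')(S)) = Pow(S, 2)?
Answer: -10692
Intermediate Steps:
Function('c')(S) = Mul(Rational(1, 3), Pow(S, 2))
Function('x')(G) = 276 (Function('x')(G) = Add(-18, Mul(6, Pow(Add(-3, -4), 2))) = Add(-18, Mul(6, Pow(-7, 2))) = Add(-18, Mul(6, 49)) = Add(-18, 294) = 276)
Function('u')(Y) = Add(276, Mul(3, Y)) (Function('u')(Y) = Add(Mul(Y, Mul(Rational(1, 3), Pow(3, 2))), 276) = Add(Mul(Y, Mul(Rational(1, 3), 9)), 276) = Add(Mul(Y, 3), 276) = Add(Mul(3, Y), 276) = Add(276, Mul(3, Y)))
Mul(Mul(-3, 11), Function('u')(16)) = Mul(Mul(-3, 11), Add(276, Mul(3, 16))) = Mul(-33, Add(276, 48)) = Mul(-33, 324) = -10692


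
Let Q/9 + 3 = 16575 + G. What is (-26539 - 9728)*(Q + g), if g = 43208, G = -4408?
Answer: -5537390628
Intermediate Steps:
Q = 109476 (Q = -27 + 9*(16575 - 4408) = -27 + 9*12167 = -27 + 109503 = 109476)
(-26539 - 9728)*(Q + g) = (-26539 - 9728)*(109476 + 43208) = -36267*152684 = -5537390628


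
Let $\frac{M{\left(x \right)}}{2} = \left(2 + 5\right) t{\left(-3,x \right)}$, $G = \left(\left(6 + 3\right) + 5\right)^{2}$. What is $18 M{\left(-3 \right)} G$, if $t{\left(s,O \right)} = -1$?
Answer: $-49392$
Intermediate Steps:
$G = 196$ ($G = \left(9 + 5\right)^{2} = 14^{2} = 196$)
$M{\left(x \right)} = -14$ ($M{\left(x \right)} = 2 \left(2 + 5\right) \left(-1\right) = 2 \cdot 7 \left(-1\right) = 2 \left(-7\right) = -14$)
$18 M{\left(-3 \right)} G = 18 \left(-14\right) 196 = \left(-252\right) 196 = -49392$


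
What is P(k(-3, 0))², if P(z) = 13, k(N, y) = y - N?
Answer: 169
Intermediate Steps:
P(k(-3, 0))² = 13² = 169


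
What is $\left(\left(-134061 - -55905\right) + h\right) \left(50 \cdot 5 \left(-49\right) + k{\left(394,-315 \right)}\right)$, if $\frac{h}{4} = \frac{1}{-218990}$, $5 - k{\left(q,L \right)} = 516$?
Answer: $\frac{109204697683942}{109495} \approx 9.9735 \cdot 10^{8}$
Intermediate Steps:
$k{\left(q,L \right)} = -511$ ($k{\left(q,L \right)} = 5 - 516 = -511$)
$h = - \frac{2}{109495}$ ($h = \frac{4}{-218990} = 4 \left(- \frac{1}{218990}\right) = - \frac{2}{109495} \approx -1.8266 \cdot 10^{-5}$)
$\left(\left(-134061 - -55905\right) + h\right) \left(50 \cdot 5 \left(-49\right) + k{\left(394,-315 \right)}\right) = \left(\left(-134061 - -55905\right) - \frac{2}{109495}\right) \left(50 \cdot 5 \left(-49\right) - 511\right) = \left(\left(-134061 + 55905\right) - \frac{2}{109495}\right) \left(250 \left(-49\right) - 511\right) = \left(-78156 - \frac{2}{109495}\right) \left(-12250 - 511\right) = \left(- \frac{8557691222}{109495}\right) \left(-12761\right) = \frac{109204697683942}{109495}$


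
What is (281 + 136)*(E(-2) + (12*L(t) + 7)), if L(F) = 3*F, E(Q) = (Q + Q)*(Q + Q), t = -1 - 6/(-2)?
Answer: 39615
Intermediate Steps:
t = 2 (t = -1 - 6*(-1)/2 = -1 - 1*(-3) = -1 + 3 = 2)
E(Q) = 4*Q² (E(Q) = (2*Q)*(2*Q) = 4*Q²)
(281 + 136)*(E(-2) + (12*L(t) + 7)) = (281 + 136)*(4*(-2)² + (12*(3*2) + 7)) = 417*(4*4 + (12*6 + 7)) = 417*(16 + (72 + 7)) = 417*(16 + 79) = 417*95 = 39615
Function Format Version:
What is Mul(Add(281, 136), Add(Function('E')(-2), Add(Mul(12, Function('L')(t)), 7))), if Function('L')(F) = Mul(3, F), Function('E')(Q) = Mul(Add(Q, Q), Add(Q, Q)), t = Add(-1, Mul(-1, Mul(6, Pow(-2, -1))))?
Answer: 39615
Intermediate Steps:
t = 2 (t = Add(-1, Mul(-1, Mul(6, Rational(-1, 2)))) = Add(-1, Mul(-1, -3)) = Add(-1, 3) = 2)
Function('E')(Q) = Mul(4, Pow(Q, 2)) (Function('E')(Q) = Mul(Mul(2, Q), Mul(2, Q)) = Mul(4, Pow(Q, 2)))
Mul(Add(281, 136), Add(Function('E')(-2), Add(Mul(12, Function('L')(t)), 7))) = Mul(Add(281, 136), Add(Mul(4, Pow(-2, 2)), Add(Mul(12, Mul(3, 2)), 7))) = Mul(417, Add(Mul(4, 4), Add(Mul(12, 6), 7))) = Mul(417, Add(16, Add(72, 7))) = Mul(417, Add(16, 79)) = Mul(417, 95) = 39615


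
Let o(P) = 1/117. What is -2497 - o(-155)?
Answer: -292150/117 ≈ -2497.0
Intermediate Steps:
o(P) = 1/117
-2497 - o(-155) = -2497 - 1*1/117 = -2497 - 1/117 = -292150/117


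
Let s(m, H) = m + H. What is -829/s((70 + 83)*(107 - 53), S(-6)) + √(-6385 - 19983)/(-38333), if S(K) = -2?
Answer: -829/8260 - 16*I*√103/38333 ≈ -0.10036 - 0.0042361*I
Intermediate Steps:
s(m, H) = H + m
-829/s((70 + 83)*(107 - 53), S(-6)) + √(-6385 - 19983)/(-38333) = -829/(-2 + (70 + 83)*(107 - 53)) + √(-6385 - 19983)/(-38333) = -829/(-2 + 153*54) + √(-26368)*(-1/38333) = -829/(-2 + 8262) + (16*I*√103)*(-1/38333) = -829/8260 - 16*I*√103/38333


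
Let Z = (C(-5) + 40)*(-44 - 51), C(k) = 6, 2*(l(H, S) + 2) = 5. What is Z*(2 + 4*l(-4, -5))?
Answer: -17480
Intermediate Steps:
l(H, S) = ½ (l(H, S) = -2 + (½)*5 = -2 + 5/2 = ½)
Z = -4370 (Z = (6 + 40)*(-44 - 51) = 46*(-95) = -4370)
Z*(2 + 4*l(-4, -5)) = -4370*(2 + 4*(½)) = -4370*(2 + 2) = -4370*4 = -17480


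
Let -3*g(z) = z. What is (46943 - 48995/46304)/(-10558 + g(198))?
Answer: -2173599677/491933696 ≈ -4.4185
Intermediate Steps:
g(z) = -z/3
(46943 - 48995/46304)/(-10558 + g(198)) = (46943 - 48995/46304)/(-10558 - ⅓*198) = (46943 - 48995*1/46304)/(-10558 - 66) = (46943 - 48995/46304)/(-10624) = (2173599677/46304)*(-1/10624) = -2173599677/491933696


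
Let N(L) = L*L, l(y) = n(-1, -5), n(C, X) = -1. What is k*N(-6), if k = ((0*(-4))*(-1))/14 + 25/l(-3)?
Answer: -900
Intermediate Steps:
l(y) = -1
N(L) = L**2
k = -25 (k = ((0*(-4))*(-1))/14 + 25/(-1) = (0*(-1))*(1/14) + 25*(-1) = 0*(1/14) - 25 = 0 - 25 = -25)
k*N(-6) = -25*(-6)**2 = -25*36 = -900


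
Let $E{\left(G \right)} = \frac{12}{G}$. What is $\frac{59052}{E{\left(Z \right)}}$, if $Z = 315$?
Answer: $1550115$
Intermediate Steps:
$\frac{59052}{E{\left(Z \right)}} = \frac{59052}{12 \cdot \frac{1}{315}} = \frac{59052}{\frac{4}{105}} = 59052 \cdot \frac{105}{4} = 1550115$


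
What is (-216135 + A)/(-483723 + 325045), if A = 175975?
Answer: 20080/79339 ≈ 0.25309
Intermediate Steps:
(-216135 + A)/(-483723 + 325045) = (-216135 + 175975)/(-483723 + 325045) = -40160/(-158678) = -40160*(-1/158678) = 20080/79339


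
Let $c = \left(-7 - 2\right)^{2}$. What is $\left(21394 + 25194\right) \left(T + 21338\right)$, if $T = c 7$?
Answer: $1020510140$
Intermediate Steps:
$c = 81$ ($c = \left(-9\right)^{2} = 81$)
$T = 567$ ($T = 81 \cdot 7 = 567$)
$\left(21394 + 25194\right) \left(T + 21338\right) = \left(21394 + 25194\right) \left(567 + 21338\right) = 46588 \cdot 21905 = 1020510140$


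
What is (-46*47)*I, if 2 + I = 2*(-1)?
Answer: 8648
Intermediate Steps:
I = -4 (I = -2 + 2*(-1) = -2 - 2 = -4)
(-46*47)*I = -46*47*(-4) = -2162*(-4) = 8648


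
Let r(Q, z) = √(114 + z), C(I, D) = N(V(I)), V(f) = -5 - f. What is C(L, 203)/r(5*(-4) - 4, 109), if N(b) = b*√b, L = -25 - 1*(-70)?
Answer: -250*I*√446/223 ≈ -23.676*I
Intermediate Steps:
L = 45 (L = -25 + 70 = 45)
N(b) = b^(3/2)
C(I, D) = (-5 - I)^(3/2)
C(L, 203)/r(5*(-4) - 4, 109) = (-5 - 1*45)^(3/2)/(√(114 + 109)) = (-5 - 45)^(3/2)/(√223) = (-50)^(3/2)*(√223/223) = (-250*I*√2)*(√223/223) = -250*I*√446/223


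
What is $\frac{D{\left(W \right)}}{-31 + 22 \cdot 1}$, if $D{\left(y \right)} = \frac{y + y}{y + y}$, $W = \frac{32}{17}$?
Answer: $- \frac{1}{9} \approx -0.11111$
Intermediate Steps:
$W = \frac{32}{17}$ ($W = 32 \cdot \frac{1}{17} = \frac{32}{17} \approx 1.8824$)
$D{\left(y \right)} = 1$ ($D{\left(y \right)} = \frac{2 y}{2 y} = 2 y \frac{1}{2 y} = 1$)
$\frac{D{\left(W \right)}}{-31 + 22 \cdot 1} = 1 \frac{1}{-31 + 22 \cdot 1} = 1 \frac{1}{-31 + 22} = 1 \frac{1}{-9} = 1 \left(- \frac{1}{9}\right) = - \frac{1}{9}$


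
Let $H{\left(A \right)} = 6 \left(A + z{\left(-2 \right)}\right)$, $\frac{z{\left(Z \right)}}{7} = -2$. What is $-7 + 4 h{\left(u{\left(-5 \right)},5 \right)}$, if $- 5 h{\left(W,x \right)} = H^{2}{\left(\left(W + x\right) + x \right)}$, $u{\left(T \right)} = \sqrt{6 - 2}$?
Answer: $- \frac{611}{5} \approx -122.2$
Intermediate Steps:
$z{\left(Z \right)} = -14$ ($z{\left(Z \right)} = 7 \left(-2\right) = -14$)
$H{\left(A \right)} = -84 + 6 A$ ($H{\left(A \right)} = 6 \left(A - 14\right) = 6 \left(-14 + A\right) = -84 + 6 A$)
$u{\left(T \right)} = 2$ ($u{\left(T \right)} = \sqrt{4} = 2$)
$h{\left(W,x \right)} = - \frac{\left(-84 + 6 W + 12 x\right)^{2}}{5}$ ($h{\left(W,x \right)} = - \frac{\left(-84 + 6 \left(\left(W + x\right) + x\right)\right)^{2}}{5} = - \frac{\left(-84 + 6 \left(W + 2 x\right)\right)^{2}}{5} = - \frac{\left(-84 + \left(6 W + 12 x\right)\right)^{2}}{5} = - \frac{\left(-84 + 6 W + 12 x\right)^{2}}{5}$)
$-7 + 4 h{\left(u{\left(-5 \right)},5 \right)} = -7 + 4 \left(- \frac{36 \left(-14 + 2 + 2 \cdot 5\right)^{2}}{5}\right) = -7 + 4 \left(- \frac{36 \left(-14 + 2 + 10\right)^{2}}{5}\right) = -7 + 4 \left(- \frac{36 \left(-2\right)^{2}}{5}\right) = -7 + 4 \left(\left(- \frac{36}{5}\right) 4\right) = -7 + 4 \left(- \frac{144}{5}\right) = -7 - \frac{576}{5} = - \frac{611}{5}$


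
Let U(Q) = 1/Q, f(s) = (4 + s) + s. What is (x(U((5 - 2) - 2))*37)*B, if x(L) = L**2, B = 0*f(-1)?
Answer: 0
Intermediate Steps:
f(s) = 4 + 2*s
B = 0 (B = 0*(4 + 2*(-1)) = 0*(4 - 2) = 0*2 = 0)
(x(U((5 - 2) - 2))*37)*B = ((1/((5 - 2) - 2))**2*37)*0 = ((1/(3 - 2))**2*37)*0 = ((1/1)**2*37)*0 = (1**2*37)*0 = (1*37)*0 = 37*0 = 0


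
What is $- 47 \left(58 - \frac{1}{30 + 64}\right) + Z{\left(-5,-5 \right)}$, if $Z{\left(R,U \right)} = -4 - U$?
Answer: $- \frac{5449}{2} \approx -2724.5$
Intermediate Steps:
$- 47 \left(58 - \frac{1}{30 + 64}\right) + Z{\left(-5,-5 \right)} = - 47 \left(58 - \frac{1}{30 + 64}\right) - -1 = - 47 \left(58 - \frac{1}{94}\right) + \left(-4 + 5\right) = - 47 \left(58 - \frac{1}{94}\right) + 1 = \left(-47\right) \frac{5451}{94} + 1 = - \frac{5451}{2} + 1 = - \frac{5449}{2}$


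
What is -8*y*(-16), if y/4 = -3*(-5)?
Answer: 7680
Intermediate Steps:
y = 60 (y = 4*(-3*(-5)) = 4*15 = 60)
-8*y*(-16) = -8*60*(-16) = -480*(-16) = 7680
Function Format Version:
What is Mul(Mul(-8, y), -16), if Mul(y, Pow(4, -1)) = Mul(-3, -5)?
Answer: 7680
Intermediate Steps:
y = 60 (y = Mul(4, Mul(-3, -5)) = Mul(4, 15) = 60)
Mul(Mul(-8, y), -16) = Mul(Mul(-8, 60), -16) = Mul(-480, -16) = 7680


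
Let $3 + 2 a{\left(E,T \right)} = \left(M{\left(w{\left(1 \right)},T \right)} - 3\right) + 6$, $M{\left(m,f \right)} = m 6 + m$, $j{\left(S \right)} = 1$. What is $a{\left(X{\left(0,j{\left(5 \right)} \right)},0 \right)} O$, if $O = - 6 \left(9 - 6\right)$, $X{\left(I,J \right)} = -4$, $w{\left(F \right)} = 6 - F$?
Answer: $-315$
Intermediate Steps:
$M{\left(m,f \right)} = 7 m$ ($M{\left(m,f \right)} = 6 m + m = 7 m$)
$O = -18$ ($O = \left(-6\right) 3 = -18$)
$a{\left(E,T \right)} = \frac{35}{2}$ ($a{\left(E,T \right)} = - \frac{3}{2} + \frac{\left(7 \left(6 - 1\right) - 3\right) + 6}{2} = - \frac{3}{2} + \frac{\left(7 \cdot 5 - 3\right) + 6}{2} = - \frac{3}{2} + \frac{\left(35 - 3\right) + 6}{2} = - \frac{3}{2} + \frac{32 + 6}{2} = - \frac{3}{2} + \frac{1}{2} \cdot 38 = - \frac{3}{2} + 19 = \frac{35}{2}$)
$a{\left(X{\left(0,j{\left(5 \right)} \right)},0 \right)} O = \frac{35}{2} \left(-18\right) = -315$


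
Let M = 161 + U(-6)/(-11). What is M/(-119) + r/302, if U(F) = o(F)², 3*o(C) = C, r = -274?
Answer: -446150/197659 ≈ -2.2572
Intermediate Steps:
o(C) = C/3
U(F) = F²/9 (U(F) = (F/3)² = F²/9)
M = 1767/11 (M = 161 + ((⅑)*(-6)²)/(-11) = 161 + ((⅑)*36)*(-1/11) = 161 + 4*(-1/11) = 161 - 4/11 = 1767/11 ≈ 160.64)
M/(-119) + r/302 = (1767/11)/(-119) - 274/302 = (1767/11)*(-1/119) - 274*1/302 = -1767/1309 - 137/151 = -446150/197659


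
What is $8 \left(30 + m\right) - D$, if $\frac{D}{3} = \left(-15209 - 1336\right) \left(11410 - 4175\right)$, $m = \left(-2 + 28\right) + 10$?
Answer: $359109753$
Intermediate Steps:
$m = 36$ ($m = 26 + 10 = 36$)
$D = -359109225$ ($D = 3 \left(-15209 - 1336\right) \left(11410 - 4175\right) = 3 \left(\left(-16545\right) 7235\right) = 3 \left(-119703075\right) = -359109225$)
$8 \left(30 + m\right) - D = 8 \left(30 + 36\right) - -359109225 = 8 \cdot 66 + 359109225 = 528 + 359109225 = 359109753$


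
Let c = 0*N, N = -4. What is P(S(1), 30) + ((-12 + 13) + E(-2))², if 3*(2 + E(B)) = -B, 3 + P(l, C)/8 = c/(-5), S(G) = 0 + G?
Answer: -215/9 ≈ -23.889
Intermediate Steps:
c = 0 (c = 0*(-4) = 0)
S(G) = G
P(l, C) = -24 (P(l, C) = -24 + 8*(0/(-5)) = -24 + 8*(0*(-⅕)) = -24 + 8*0 = -24 + 0 = -24)
E(B) = -2 - B/3 (E(B) = -2 + (-B)/3 = -2 - B/3)
P(S(1), 30) + ((-12 + 13) + E(-2))² = -24 + ((-12 + 13) + (-2 - ⅓*(-2)))² = -24 + (1 + (-2 + ⅔))² = -24 + (1 - 4/3)² = -24 + (-⅓)² = -24 + ⅑ = -215/9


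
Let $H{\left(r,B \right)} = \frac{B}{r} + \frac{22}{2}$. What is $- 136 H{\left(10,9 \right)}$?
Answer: $- \frac{8092}{5} \approx -1618.4$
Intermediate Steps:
$H{\left(r,B \right)} = 11 + \frac{B}{r}$ ($H{\left(r,B \right)} = \frac{B}{r} + 22 \cdot \frac{1}{2} = \frac{B}{r} + 11 = 11 + \frac{B}{r}$)
$- 136 H{\left(10,9 \right)} = - 136 \left(11 + \frac{9}{10}\right) = \left(-136\right) \frac{119}{10} = - \frac{8092}{5}$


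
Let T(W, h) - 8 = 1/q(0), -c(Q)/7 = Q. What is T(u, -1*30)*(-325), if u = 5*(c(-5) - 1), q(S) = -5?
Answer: -2535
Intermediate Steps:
c(Q) = -7*Q
u = 170 (u = 5*(-7*(-5) - 1) = 5*(35 - 1) = 5*34 = 170)
T(W, h) = 39/5 (T(W, h) = 8 + 1/(-5) = 8 - ⅕ = 39/5)
T(u, -1*30)*(-325) = (39/5)*(-325) = -2535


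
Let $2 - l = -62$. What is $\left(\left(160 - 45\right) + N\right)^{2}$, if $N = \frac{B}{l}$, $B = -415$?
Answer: $\frac{48233025}{4096} \approx 11776.0$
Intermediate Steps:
$l = 64$ ($l = 2 - -62 = 2 + 62 = 64$)
$N = - \frac{415}{64} \approx -6.4844$
$\left(\left(160 - 45\right) + N\right)^{2} = \left(\left(160 - 45\right) - \frac{415}{64}\right)^{2} = \left(115 - \frac{415}{64}\right)^{2} = \left(\frac{6945}{64}\right)^{2} = \frac{48233025}{4096}$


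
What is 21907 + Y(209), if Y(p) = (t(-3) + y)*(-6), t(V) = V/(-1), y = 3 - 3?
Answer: 21889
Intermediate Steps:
y = 0
t(V) = -V (t(V) = V*(-1) = -V)
Y(p) = -18 (Y(p) = (-1*(-3) + 0)*(-6) = (3 + 0)*(-6) = 3*(-6) = -18)
21907 + Y(209) = 21907 - 18 = 21889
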